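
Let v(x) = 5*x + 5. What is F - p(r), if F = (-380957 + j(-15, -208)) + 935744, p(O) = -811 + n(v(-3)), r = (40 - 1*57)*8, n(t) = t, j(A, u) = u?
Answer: 555400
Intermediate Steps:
v(x) = 5 + 5*x
r = -136 (r = (40 - 57)*8 = -17*8 = -136)
p(O) = -821 (p(O) = -811 + (5 + 5*(-3)) = -811 + (5 - 15) = -811 - 10 = -821)
F = 554579 (F = (-380957 - 208) + 935744 = -381165 + 935744 = 554579)
F - p(r) = 554579 - 1*(-821) = 554579 + 821 = 555400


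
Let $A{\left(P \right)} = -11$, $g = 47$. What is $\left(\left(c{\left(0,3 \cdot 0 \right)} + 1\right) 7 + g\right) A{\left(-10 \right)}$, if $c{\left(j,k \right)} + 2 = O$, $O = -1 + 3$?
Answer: $-594$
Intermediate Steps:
$O = 2$
$c{\left(j,k \right)} = 0$ ($c{\left(j,k \right)} = -2 + 2 = 0$)
$\left(\left(c{\left(0,3 \cdot 0 \right)} + 1\right) 7 + g\right) A{\left(-10 \right)} = \left(\left(0 + 1\right) 7 + 47\right) \left(-11\right) = \left(1 \cdot 7 + 47\right) \left(-11\right) = \left(7 + 47\right) \left(-11\right) = 54 \left(-11\right) = -594$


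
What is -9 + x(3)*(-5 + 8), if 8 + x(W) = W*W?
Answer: -6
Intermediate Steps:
x(W) = -8 + W² (x(W) = -8 + W*W = -8 + W²)
-9 + x(3)*(-5 + 8) = -9 + (-8 + 3²)*(-5 + 8) = -9 + (-8 + 9)*3 = -9 + 1*3 = -9 + 3 = -6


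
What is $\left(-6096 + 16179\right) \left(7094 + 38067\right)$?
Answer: $455358363$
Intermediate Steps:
$\left(-6096 + 16179\right) \left(7094 + 38067\right) = 10083 \cdot 45161 = 455358363$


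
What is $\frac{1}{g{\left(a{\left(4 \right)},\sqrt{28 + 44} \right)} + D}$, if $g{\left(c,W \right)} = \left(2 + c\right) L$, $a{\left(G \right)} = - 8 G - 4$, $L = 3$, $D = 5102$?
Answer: $\frac{1}{5000} \approx 0.0002$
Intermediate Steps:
$a{\left(G \right)} = -4 - 8 G$
$g{\left(c,W \right)} = 6 + 3 c$ ($g{\left(c,W \right)} = \left(2 + c\right) 3 = 6 + 3 c$)
$\frac{1}{g{\left(a{\left(4 \right)},\sqrt{28 + 44} \right)} + D} = \frac{1}{\left(6 + 3 \left(-4 - 32\right)\right) + 5102} = \frac{1}{\left(6 + 3 \left(-36\right)\right) + 5102} = \frac{1}{\left(6 - 108\right) + 5102} = \frac{1}{-102 + 5102} = \frac{1}{5000}$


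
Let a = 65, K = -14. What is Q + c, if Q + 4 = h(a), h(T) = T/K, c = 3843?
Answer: 53681/14 ≈ 3834.4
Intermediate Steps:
h(T) = -T/14 (h(T) = T/(-14) = T*(-1/14) = -T/14)
Q = -121/14 (Q = -4 - 1/14*65 = -4 - 65/14 = -121/14 ≈ -8.6429)
Q + c = -121/14 + 3843 = 53681/14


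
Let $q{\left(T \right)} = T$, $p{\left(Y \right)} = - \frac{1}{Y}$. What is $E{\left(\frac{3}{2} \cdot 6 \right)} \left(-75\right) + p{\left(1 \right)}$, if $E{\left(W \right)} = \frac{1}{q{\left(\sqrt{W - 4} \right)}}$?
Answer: $-1 - 15 \sqrt{5} \approx -34.541$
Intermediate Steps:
$E{\left(W \right)} = \frac{1}{\sqrt{-4 + W}}$ ($E{\left(W \right)} = \frac{1}{\sqrt{W - 4}} = \frac{1}{\sqrt{-4 + W}}$)
$E{\left(\frac{3}{2} \cdot 6 \right)} \left(-75\right) + p{\left(1 \right)} = \frac{1}{\sqrt{-4 + \frac{3}{2} \cdot 6}} \left(-75\right) - 1^{-1} = \frac{1}{\sqrt{-4 + 3 \cdot \frac{1}{2} \cdot 6}} \left(-75\right) - 1 = \frac{1}{\sqrt{-4 + \frac{3}{2} \cdot 6}} \left(-75\right) - 1 = \frac{1}{\sqrt{-4 + 9}} \left(-75\right) - 1 = \frac{1}{\sqrt{5}} \left(-75\right) - 1 = \frac{\sqrt{5}}{5} \left(-75\right) - 1 = - 15 \sqrt{5} - 1 = -1 - 15 \sqrt{5}$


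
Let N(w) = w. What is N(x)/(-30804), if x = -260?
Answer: 65/7701 ≈ 0.0084405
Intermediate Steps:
N(x)/(-30804) = -260/(-30804) = -260*(-1/30804) = 65/7701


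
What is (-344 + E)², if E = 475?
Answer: 17161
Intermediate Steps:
(-344 + E)² = (-344 + 475)² = 131² = 17161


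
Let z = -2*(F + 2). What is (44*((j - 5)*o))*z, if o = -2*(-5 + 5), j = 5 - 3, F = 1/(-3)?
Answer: 0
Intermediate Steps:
F = -1/3 (F = 1*(-1/3) = -1/3 ≈ -0.33333)
j = 2
z = -10/3 (z = -2*(-1/3 + 2) = -2*5/3 = -10/3 ≈ -3.3333)
o = 0 (o = -2*0 = 0)
(44*((j - 5)*o))*z = (44*((2 - 5)*0))*(-10/3) = (44*(-3*0))*(-10/3) = (44*0)*(-10/3) = 0*(-10/3) = 0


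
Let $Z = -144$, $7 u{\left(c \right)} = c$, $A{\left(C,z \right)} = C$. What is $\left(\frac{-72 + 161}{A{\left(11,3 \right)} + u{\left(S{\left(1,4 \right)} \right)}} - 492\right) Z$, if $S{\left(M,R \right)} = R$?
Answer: $\frac{627664}{9} \approx 69741.0$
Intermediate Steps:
$u{\left(c \right)} = \frac{c}{7}$
$\left(\frac{-72 + 161}{A{\left(11,3 \right)} + u{\left(S{\left(1,4 \right)} \right)}} - 492\right) Z = \left(\frac{-72 + 161}{11 + \frac{1}{7} \cdot 4} - 492\right) \left(-144\right) = \left(\frac{89}{11 + \frac{4}{7}} - 492\right) \left(-144\right) = \left(\frac{89}{\frac{81}{7}} - 492\right) \left(-144\right) = \left(89 \cdot \frac{7}{81} - 492\right) \left(-144\right) = \left(\frac{623}{81} - 492\right) \left(-144\right) = \left(- \frac{39229}{81}\right) \left(-144\right) = \frac{627664}{9}$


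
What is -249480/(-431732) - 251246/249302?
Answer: -826340627/1921993769 ≈ -0.42994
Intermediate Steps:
-249480/(-431732) - 251246/249302 = -249480*(-1/431732) - 251246*1/249302 = 8910/15419 - 125623/124651 = -826340627/1921993769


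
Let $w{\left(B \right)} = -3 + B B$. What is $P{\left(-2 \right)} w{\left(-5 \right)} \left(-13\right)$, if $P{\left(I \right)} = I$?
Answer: $572$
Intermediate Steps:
$w{\left(B \right)} = -3 + B^{2}$
$P{\left(-2 \right)} w{\left(-5 \right)} \left(-13\right) = - 2 \left(-3 + \left(-5\right)^{2}\right) \left(-13\right) = - 2 \left(-3 + 25\right) \left(-13\right) = \left(-2\right) 22 \left(-13\right) = \left(-44\right) \left(-13\right) = 572$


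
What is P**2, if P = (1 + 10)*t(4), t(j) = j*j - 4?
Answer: 17424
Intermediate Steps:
t(j) = -4 + j**2 (t(j) = j**2 - 4 = -4 + j**2)
P = 132 (P = (1 + 10)*(-4 + 4**2) = 11*(-4 + 16) = 11*12 = 132)
P**2 = 132**2 = 17424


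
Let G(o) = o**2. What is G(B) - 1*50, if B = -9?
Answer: 31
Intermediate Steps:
G(B) - 1*50 = (-9)**2 - 1*50 = 81 - 50 = 31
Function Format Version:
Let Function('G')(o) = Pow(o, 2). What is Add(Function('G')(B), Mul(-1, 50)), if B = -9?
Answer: 31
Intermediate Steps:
Add(Function('G')(B), Mul(-1, 50)) = Add(Pow(-9, 2), Mul(-1, 50)) = Add(81, -50) = 31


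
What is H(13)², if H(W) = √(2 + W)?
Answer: 15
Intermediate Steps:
H(13)² = (√(2 + 13))² = (√15)² = 15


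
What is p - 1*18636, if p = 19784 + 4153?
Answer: 5301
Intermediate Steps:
p = 23937
p - 1*18636 = 23937 - 1*18636 = 23937 - 18636 = 5301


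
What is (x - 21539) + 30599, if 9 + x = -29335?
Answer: -20284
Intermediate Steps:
x = -29344 (x = -9 - 29335 = -29344)
(x - 21539) + 30599 = (-29344 - 21539) + 30599 = -50883 + 30599 = -20284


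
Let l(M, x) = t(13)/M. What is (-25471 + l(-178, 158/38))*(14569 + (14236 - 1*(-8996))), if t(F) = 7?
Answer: -171383874845/178 ≈ -9.6283e+8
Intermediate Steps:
l(M, x) = 7/M
(-25471 + l(-178, 158/38))*(14569 + (14236 - 1*(-8996))) = (-25471 + 7/(-178))*(14569 + (14236 - 1*(-8996))) = (-25471 + 7*(-1/178))*(14569 + (14236 + 8996)) = (-25471 - 7/178)*(14569 + 23232) = -4533845/178*37801 = -171383874845/178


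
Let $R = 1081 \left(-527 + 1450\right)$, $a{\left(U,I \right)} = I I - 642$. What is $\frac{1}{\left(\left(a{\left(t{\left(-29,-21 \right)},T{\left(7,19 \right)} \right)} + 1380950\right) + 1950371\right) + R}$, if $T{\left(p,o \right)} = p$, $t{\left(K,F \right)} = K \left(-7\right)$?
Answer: $\frac{1}{4328491} \approx 2.3103 \cdot 10^{-7}$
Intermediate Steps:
$t{\left(K,F \right)} = - 7 K$
$a{\left(U,I \right)} = -642 + I^{2}$ ($a{\left(U,I \right)} = I^{2} - 642 = -642 + I^{2}$)
$R = 997763$ ($R = 1081 \cdot 923 = 997763$)
$\frac{1}{\left(\left(a{\left(t{\left(-29,-21 \right)},T{\left(7,19 \right)} \right)} + 1380950\right) + 1950371\right) + R} = \frac{1}{\left(\left(\left(-642 + 7^{2}\right) + 1380950\right) + 1950371\right) + 997763} = \frac{1}{\left(\left(\left(-642 + 49\right) + 1380950\right) + 1950371\right) + 997763} = \frac{1}{\left(\left(-593 + 1380950\right) + 1950371\right) + 997763} = \frac{1}{\left(1380357 + 1950371\right) + 997763} = \frac{1}{3330728 + 997763} = \frac{1}{4328491}$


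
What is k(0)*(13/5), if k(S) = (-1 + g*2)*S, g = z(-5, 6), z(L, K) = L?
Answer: 0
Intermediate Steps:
g = -5
k(S) = -11*S (k(S) = (-1 - 5*2)*S = (-1 - 10)*S = -11*S)
k(0)*(13/5) = (-11*0)*(13/5) = 0*(13*(⅕)) = 0*(13/5) = 0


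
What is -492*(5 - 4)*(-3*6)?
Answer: 8856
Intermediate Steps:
-492*(5 - 4)*(-3*6) = -492*(-18) = 8856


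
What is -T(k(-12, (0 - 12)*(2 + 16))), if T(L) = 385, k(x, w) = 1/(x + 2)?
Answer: -385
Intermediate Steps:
k(x, w) = 1/(2 + x)
-T(k(-12, (0 - 12)*(2 + 16))) = -1*385 = -385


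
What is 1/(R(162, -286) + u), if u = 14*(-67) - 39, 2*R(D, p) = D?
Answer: -1/896 ≈ -0.0011161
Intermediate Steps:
R(D, p) = D/2
u = -977 (u = -938 - 39 = -977)
1/(R(162, -286) + u) = 1/((½)*162 - 977) = 1/(81 - 977) = 1/(-896) = -1/896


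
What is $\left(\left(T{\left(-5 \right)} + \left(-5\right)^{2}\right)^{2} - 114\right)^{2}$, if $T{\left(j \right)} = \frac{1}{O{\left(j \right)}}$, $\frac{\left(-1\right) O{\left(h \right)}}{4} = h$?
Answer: $\frac{42189570801}{160000} \approx 2.6369 \cdot 10^{5}$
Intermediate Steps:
$O{\left(h \right)} = - 4 h$
$T{\left(j \right)} = - \frac{1}{4 j}$ ($T{\left(j \right)} = \frac{1}{\left(-4\right) j} = - \frac{1}{4 j}$)
$\left(\left(T{\left(-5 \right)} + \left(-5\right)^{2}\right)^{2} - 114\right)^{2} = \left(\left(- \frac{1}{4 \left(-5\right)} + \left(-5\right)^{2}\right)^{2} - 114\right)^{2} = \left(\left(\left(- \frac{1}{4}\right) \left(- \frac{1}{5}\right) + 25\right)^{2} - 114\right)^{2} = \left(\left(\frac{1}{20} + 25\right)^{2} - 114\right)^{2} = \left(\left(\frac{501}{20}\right)^{2} - 114\right)^{2} = \left(\frac{251001}{400} - 114\right)^{2} = \left(\frac{205401}{400}\right)^{2} = \frac{42189570801}{160000}$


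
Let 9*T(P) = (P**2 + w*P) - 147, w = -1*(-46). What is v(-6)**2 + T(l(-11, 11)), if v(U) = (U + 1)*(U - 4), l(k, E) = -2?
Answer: 22265/9 ≈ 2473.9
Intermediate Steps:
w = 46
T(P) = -49/3 + P**2/9 + 46*P/9 (T(P) = ((P**2 + 46*P) - 147)/9 = (-147 + P**2 + 46*P)/9 = -49/3 + P**2/9 + 46*P/9)
v(U) = (1 + U)*(-4 + U)
v(-6)**2 + T(l(-11, 11)) = (-4 + (-6)**2 - 3*(-6))**2 + (-49/3 + (1/9)*(-2)**2 + (46/9)*(-2)) = (-4 + 36 + 18)**2 + (-49/3 + (1/9)*4 - 92/9) = 50**2 + (-49/3 + 4/9 - 92/9) = 2500 - 235/9 = 22265/9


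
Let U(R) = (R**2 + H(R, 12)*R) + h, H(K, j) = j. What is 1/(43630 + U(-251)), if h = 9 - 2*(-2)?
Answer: 1/103632 ≈ 9.6495e-6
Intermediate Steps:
h = 13 (h = 9 + 4 = 13)
U(R) = 13 + R**2 + 12*R (U(R) = (R**2 + 12*R) + 13 = 13 + R**2 + 12*R)
1/(43630 + U(-251)) = 1/(43630 + (13 + (-251)**2 + 12*(-251))) = 1/(43630 + (13 + 63001 - 3012)) = 1/(43630 + 60002) = 1/103632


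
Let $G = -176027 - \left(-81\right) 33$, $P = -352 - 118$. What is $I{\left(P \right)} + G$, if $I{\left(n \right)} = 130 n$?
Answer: $-234454$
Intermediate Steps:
$P = -470$
$G = -173354$ ($G = -176027 - -2673 = -176027 + 2673 = -173354$)
$I{\left(P \right)} + G = 130 \left(-470\right) - 173354 = -61100 - 173354 = -234454$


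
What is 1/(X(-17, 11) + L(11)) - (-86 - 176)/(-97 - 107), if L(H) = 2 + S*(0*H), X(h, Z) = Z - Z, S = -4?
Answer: -40/51 ≈ -0.78431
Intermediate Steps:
X(h, Z) = 0
L(H) = 2 (L(H) = 2 - 0*H = 2 - 4*0 = 2 + 0 = 2)
1/(X(-17, 11) + L(11)) - (-86 - 176)/(-97 - 107) = 1/(0 + 2) - (-86 - 176)/(-97 - 107) = 1/2 - (-262)/(-204) = ½ - (-262)*(-1)/204 = ½ - 1*131/102 = ½ - 131/102 = -40/51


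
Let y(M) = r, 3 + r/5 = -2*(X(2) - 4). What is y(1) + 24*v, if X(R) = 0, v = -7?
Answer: -143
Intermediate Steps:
r = 25 (r = -15 + 5*(-2*(0 - 4)) = -15 + 5*(-2*(-4)) = -15 + 5*8 = -15 + 40 = 25)
y(M) = 25
y(1) + 24*v = 25 + 24*(-7) = 25 - 168 = -143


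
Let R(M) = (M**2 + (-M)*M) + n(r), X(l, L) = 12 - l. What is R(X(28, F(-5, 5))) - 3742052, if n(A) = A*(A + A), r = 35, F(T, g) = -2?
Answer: -3739602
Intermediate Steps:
n(A) = 2*A**2 (n(A) = A*(2*A) = 2*A**2)
R(M) = 2450 (R(M) = (M**2 + (-M)*M) + 2*35**2 = (M**2 - M**2) + 2*1225 = 0 + 2450 = 2450)
R(X(28, F(-5, 5))) - 3742052 = 2450 - 3742052 = -3739602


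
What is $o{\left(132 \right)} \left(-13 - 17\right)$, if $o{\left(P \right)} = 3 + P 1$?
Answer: $-4050$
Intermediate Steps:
$o{\left(P \right)} = 3 + P$
$o{\left(132 \right)} \left(-13 - 17\right) = \left(3 + 132\right) \left(-13 - 17\right) = 135 \left(-30\right) = -4050$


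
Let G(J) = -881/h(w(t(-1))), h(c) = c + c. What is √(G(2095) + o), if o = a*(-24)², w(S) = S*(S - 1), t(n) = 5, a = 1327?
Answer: √305731990/20 ≈ 874.26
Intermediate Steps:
w(S) = S*(-1 + S)
h(c) = 2*c
o = 764352 (o = 1327*(-24)² = 1327*576 = 764352)
G(J) = -881/40 (G(J) = -881*1/(10*(-1 + 5)) = -881/(2*(5*4)) = -881/(2*20) = -881/40)
√(G(2095) + o) = √(-881/40 + 764352) = √(30573199/40) = √305731990/20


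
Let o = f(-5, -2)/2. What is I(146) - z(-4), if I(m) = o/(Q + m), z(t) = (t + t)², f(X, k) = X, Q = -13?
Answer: -17029/266 ≈ -64.019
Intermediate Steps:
z(t) = 4*t² (z(t) = (2*t)² = 4*t²)
o = -5/2 ≈ -2.5000
I(m) = -5/(2*(-13 + m)) (I(m) = -5/2/(-13 + m) = -5/(2*(-13 + m)))
I(146) - z(-4) = -5/(-26 + 2*146) - 4*(-4)² = -5/(-26 + 292) - 4*16 = -5/266 - 1*64 = -5*1/266 - 64 = -5/266 - 64 = -17029/266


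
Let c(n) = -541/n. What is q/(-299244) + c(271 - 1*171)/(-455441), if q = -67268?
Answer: 765955602451/3407199665100 ≈ 0.22481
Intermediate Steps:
q/(-299244) + c(271 - 1*171)/(-455441) = -67268/(-299244) - 541/(271 - 1*171)/(-455441) = -67268*(-1/299244) - 541/(271 - 171)*(-1/455441) = 16817/74811 - 541/100*(-1/455441) = 16817/74811 + 541/45544100 = 765955602451/3407199665100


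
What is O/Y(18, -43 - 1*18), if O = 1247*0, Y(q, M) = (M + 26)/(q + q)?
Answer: 0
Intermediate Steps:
Y(q, M) = (26 + M)/(2*q) (Y(q, M) = (26 + M)/((2*q)) = (26 + M)*(1/(2*q)) = (26 + M)/(2*q))
O = 0
O/Y(18, -43 - 1*18) = 0/(((½)*(26 + (-43 - 1*18))/18)) = 0/(((½)*(1/18)*(26 + (-43 - 18)))) = 0/(((½)*(1/18)*(26 - 61))) = 0/(((½)*(1/18)*(-35))) = 0/(-35/36) = 0*(-36/35) = 0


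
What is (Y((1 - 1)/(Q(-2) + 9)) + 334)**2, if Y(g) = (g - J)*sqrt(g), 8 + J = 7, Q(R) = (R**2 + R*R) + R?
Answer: 111556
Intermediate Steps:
Q(R) = R + 2*R**2 (Q(R) = (R**2 + R**2) + R = 2*R**2 + R = R + 2*R**2)
J = -1 (J = -8 + 7 = -1)
Y(g) = sqrt(g)*(1 + g) (Y(g) = (g - 1*(-1))*sqrt(g) = (g + 1)*sqrt(g) = (1 + g)*sqrt(g) = sqrt(g)*(1 + g))
(Y((1 - 1)/(Q(-2) + 9)) + 334)**2 = (sqrt((1 - 1)/(-2*(1 + 2*(-2)) + 9))*(1 + (1 - 1)/(-2*(1 + 2*(-2)) + 9)) + 334)**2 = (sqrt(0/(-2*(1 - 4) + 9))*(1 + 0/(-2*(1 - 4) + 9)) + 334)**2 = (sqrt(0/(-2*(-3) + 9))*(1 + 0/(-2*(-3) + 9)) + 334)**2 = (sqrt(0/(6 + 9))*(1 + 0/(6 + 9)) + 334)**2 = (sqrt(0/15)*(1 + 0/15) + 334)**2 = (sqrt(0*(1/15))*(1 + 0*(1/15)) + 334)**2 = (sqrt(0)*(1 + 0) + 334)**2 = (0*1 + 334)**2 = (0 + 334)**2 = 334**2 = 111556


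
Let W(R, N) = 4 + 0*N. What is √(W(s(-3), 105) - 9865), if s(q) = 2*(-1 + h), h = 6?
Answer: I*√9861 ≈ 99.303*I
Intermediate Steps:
s(q) = 10 (s(q) = 2*(-1 + 6) = 2*5 = 10)
W(R, N) = 4 (W(R, N) = 4 + 0 = 4)
√(W(s(-3), 105) - 9865) = √(4 - 9865) = √(-9861) = I*√9861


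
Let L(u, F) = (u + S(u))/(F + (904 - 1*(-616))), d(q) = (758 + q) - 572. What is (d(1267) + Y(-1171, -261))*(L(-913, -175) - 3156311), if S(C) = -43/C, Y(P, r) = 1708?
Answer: -12251730637477621/1227985 ≈ -9.9771e+9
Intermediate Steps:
d(q) = 186 + q
L(u, F) = (u - 43/u)/(1520 + F) (L(u, F) = (u - 43/u)/(F + (904 - 1*(-616))) = (u - 43/u)/(F + (904 + 616)) = (u - 43/u)/(F + 1520) = (u - 43/u)/(1520 + F))
(d(1267) + Y(-1171, -261))*(L(-913, -175) - 3156311) = ((186 + 1267) + 1708)*((-43 + (-913)²)/((-913)*(1520 - 175)) - 3156311) = (1453 + 1708)*(-1/913*(-43 + 833569)/1345 - 3156311) = 3161*(-1/913*1/1345*833526 - 3156311) = 3161*(-833526/1227985 - 3156311) = 3161*(-3875903396861/1227985) = -12251730637477621/1227985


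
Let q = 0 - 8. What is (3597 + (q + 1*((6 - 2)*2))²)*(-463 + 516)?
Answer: 190641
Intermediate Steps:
q = -8
(3597 + (q + 1*((6 - 2)*2))²)*(-463 + 516) = (3597 + (-8 + 1*((6 - 2)*2))²)*(-463 + 516) = (3597 + (-8 + 1*(4*2))²)*53 = (3597 + (-8 + 1*8)²)*53 = (3597 + (-8 + 8)²)*53 = (3597 + 0²)*53 = (3597 + 0)*53 = 3597*53 = 190641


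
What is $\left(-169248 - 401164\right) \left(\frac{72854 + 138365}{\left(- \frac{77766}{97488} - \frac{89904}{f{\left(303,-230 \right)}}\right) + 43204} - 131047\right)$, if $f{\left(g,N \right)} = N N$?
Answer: $\frac{693895352812040912686028}{9283130279927} \approx 7.4748 \cdot 10^{10}$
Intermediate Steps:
$f{\left(g,N \right)} = N^{2}$
$\left(-169248 - 401164\right) \left(\frac{72854 + 138365}{\left(- \frac{77766}{97488} - \frac{89904}{f{\left(303,-230 \right)}}\right) + 43204} - 131047\right) = \left(-169248 - 401164\right) \left(\frac{72854 + 138365}{\left(- \frac{77766}{97488} - \frac{89904}{\left(-230\right)^{2}}\right) + 43204} - 131047\right) = - 570412 \left(\frac{211219}{\left(\left(-77766\right) \frac{1}{97488} - \frac{89904}{52900}\right) + 43204} - 131047\right) = - 570412 \left(\frac{211219}{\left(- \frac{12961}{16248} - \frac{22476}{13225}\right) + 43204} - 131047\right) = - 570412 \left(\frac{211219}{- \frac{536599273}{214879800} + 43204} - 131047\right) = - 570412 \left(\frac{211219}{\frac{9283130279927}{214879800}} - 131047\right) = - 570412 \left(211219 \cdot \frac{214879800}{9283130279927} - 131047\right) = - 570412 \left(\frac{45386696476200}{9283130279927} - 131047\right) = \left(-570412\right) \left(- \frac{1216480987097117369}{9283130279927}\right) = \frac{693895352812040912686028}{9283130279927}$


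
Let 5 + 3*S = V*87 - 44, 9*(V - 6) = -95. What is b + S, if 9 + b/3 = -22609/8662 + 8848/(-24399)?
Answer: -38963989979/211344138 ≈ -184.36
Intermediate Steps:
V = -41/9 (V = 6 + (⅑)*(-95) = 6 - 95/9 = -41/9 ≈ -4.5556)
S = -1336/9 (S = -5/3 + (-41/9*87 - 44)/3 = -5/3 + (-1189/3 - 44)/3 = -5/3 + (⅓)*(-1321/3) = -5/3 - 1321/9 = -1336/9 ≈ -148.44)
b = -2530375609/70448046 (b = -27 + 3*(-22609/8662 + 8848/(-24399)) = -27 + 3*(-22609*1/8662 + 8848*(-1/24399)) = -27 + 3*(-22609/8662 - 8848/24399) = -27 + 3*(-628278367/211344138) = -27 - 628278367/70448046 = -2530375609/70448046 ≈ -35.918)
b + S = -2530375609/70448046 - 1336/9 = -38963989979/211344138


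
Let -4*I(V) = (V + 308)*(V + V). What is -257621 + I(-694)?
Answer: -391563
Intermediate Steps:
I(V) = -V*(308 + V)/2 (I(V) = -(V + 308)*(V + V)/4 = -(308 + V)*2*V/4 = -V*(308 + V)/2)
-257621 + I(-694) = -257621 - ½*(-694)*(308 - 694) = -257621 - ½*(-694)*(-386) = -257621 - 133942 = -391563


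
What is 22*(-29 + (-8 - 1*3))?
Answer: -880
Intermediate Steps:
22*(-29 + (-8 - 1*3)) = 22*(-29 + (-8 - 3)) = 22*(-29 - 11) = 22*(-40) = -880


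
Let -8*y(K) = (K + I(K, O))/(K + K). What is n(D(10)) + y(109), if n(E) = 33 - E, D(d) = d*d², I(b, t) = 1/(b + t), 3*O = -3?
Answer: -182148157/188352 ≈ -967.06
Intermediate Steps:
O = -1 (O = (⅓)*(-3) = -1)
D(d) = d³
y(K) = -(K + 1/(-1 + K))/(16*K) (y(K) = -(K + 1/(K - 1))/(8*(K + K)) = -(K + 1/(-1 + K))/(8*(2*K)) = -(K + 1/(-1 + K))*1/(2*K)/8 = -(K + 1/(-1 + K))/(16*K))
n(D(10)) + y(109) = (33 - 1*10³) + (1/16)*(-1 + 109 - 1*109²)/(109*(-1 + 109)) = (33 - 1*1000) + (1/16)*(1/109)*(-1 + 109 - 1*11881)/108 = (33 - 1000) + (1/16)*(1/109)*(1/108)*(-1 + 109 - 11881) = -967 + (1/16)*(1/109)*(1/108)*(-11773) = -967 - 11773/188352 = -182148157/188352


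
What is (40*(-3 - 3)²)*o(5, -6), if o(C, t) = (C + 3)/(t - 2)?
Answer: -1440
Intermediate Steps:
o(C, t) = (3 + C)/(-2 + t)
(40*(-3 - 3)²)*o(5, -6) = (40*(-3 - 3)²)*((3 + 5)/(-2 - 6)) = (40*(-6)²)*(8/(-8)) = (40*36)*(-⅛*8) = 1440*(-1) = -1440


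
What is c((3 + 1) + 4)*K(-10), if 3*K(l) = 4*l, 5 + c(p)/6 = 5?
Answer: 0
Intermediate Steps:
c(p) = 0 (c(p) = -30 + 6*5 = -30 + 30 = 0)
K(l) = 4*l/3 (K(l) = (4*l)/3 = 4*l/3)
c((3 + 1) + 4)*K(-10) = 0*((4/3)*(-10)) = 0*(-40/3) = 0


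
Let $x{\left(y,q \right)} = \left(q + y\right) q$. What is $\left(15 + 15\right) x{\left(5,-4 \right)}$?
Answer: $-120$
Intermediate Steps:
$x{\left(y,q \right)} = q \left(q + y\right)$
$\left(15 + 15\right) x{\left(5,-4 \right)} = \left(15 + 15\right) \left(- 4 \left(-4 + 5\right)\right) = 30 \left(\left(-4\right) 1\right) = 30 \left(-4\right) = -120$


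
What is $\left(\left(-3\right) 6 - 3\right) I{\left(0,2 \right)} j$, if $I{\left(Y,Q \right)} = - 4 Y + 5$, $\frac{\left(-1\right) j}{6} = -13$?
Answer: $-8190$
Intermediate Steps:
$j = 78$ ($j = \left(-6\right) \left(-13\right) = 78$)
$I{\left(Y,Q \right)} = 5 - 4 Y$
$\left(\left(-3\right) 6 - 3\right) I{\left(0,2 \right)} j = \left(\left(-3\right) 6 - 3\right) \left(5 - 0\right) 78 = \left(-18 - 3\right) \left(5 + 0\right) 78 = \left(-21\right) 5 \cdot 78 = \left(-105\right) 78 = -8190$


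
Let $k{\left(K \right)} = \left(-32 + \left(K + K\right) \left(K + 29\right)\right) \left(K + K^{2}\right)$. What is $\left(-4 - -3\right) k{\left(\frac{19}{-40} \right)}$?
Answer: $- \frac{18864321}{1280000} \approx -14.738$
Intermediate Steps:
$k{\left(K \right)} = \left(-32 + 2 K \left(29 + K\right)\right) \left(K + K^{2}\right)$
$\left(-4 - -3\right) k{\left(\frac{19}{-40} \right)} = \left(-4 - -3\right) 2 \frac{19}{-40} \left(-16 + \left(\frac{19}{-40}\right)^{3} + 13 \frac{19}{-40} + 30 \left(\frac{19}{-40}\right)^{2}\right) = \left(-4 + 3\right) 2 \cdot 19 \left(- \frac{1}{40}\right) \left(-16 + \left(19 \left(- \frac{1}{40}\right)\right)^{3} + 13 \cdot 19 \left(- \frac{1}{40}\right) + 30 \left(19 \left(- \frac{1}{40}\right)\right)^{2}\right) = - \frac{2 \left(-19\right) \left(-16 + \left(- \frac{19}{40}\right)^{3} + 13 \left(- \frac{19}{40}\right) + 30 \left(- \frac{19}{40}\right)^{2}\right)}{40} = - \frac{2 \left(-19\right) \left(-16 - \frac{6859}{64000} - \frac{247}{40} + 30 \cdot \frac{361}{1600}\right)}{40} = - \frac{2 \left(-19\right) \left(-16 - \frac{6859}{64000} - \frac{247}{40} + \frac{1083}{160}\right)}{40} = - \frac{2 \left(-19\right) \left(-992859\right)}{40 \cdot 64000} = \left(-1\right) \frac{18864321}{1280000} = - \frac{18864321}{1280000}$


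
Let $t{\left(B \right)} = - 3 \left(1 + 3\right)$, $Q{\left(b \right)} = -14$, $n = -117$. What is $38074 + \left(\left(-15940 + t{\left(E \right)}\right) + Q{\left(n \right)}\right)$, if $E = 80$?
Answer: $22108$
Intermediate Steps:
$t{\left(B \right)} = -12$ ($t{\left(B \right)} = \left(-3\right) 4 = -12$)
$38074 + \left(\left(-15940 + t{\left(E \right)}\right) + Q{\left(n \right)}\right) = 38074 - 15966 = 22108$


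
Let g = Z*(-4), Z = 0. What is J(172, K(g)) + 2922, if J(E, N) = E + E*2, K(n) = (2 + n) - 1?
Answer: 3438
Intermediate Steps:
g = 0 (g = 0*(-4) = 0)
K(n) = 1 + n
J(E, N) = 3*E (J(E, N) = E + 2*E = 3*E)
J(172, K(g)) + 2922 = 3*172 + 2922 = 516 + 2922 = 3438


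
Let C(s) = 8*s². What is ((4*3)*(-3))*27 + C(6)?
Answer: -684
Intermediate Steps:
((4*3)*(-3))*27 + C(6) = ((4*3)*(-3))*27 + 8*6² = (12*(-3))*27 + 8*36 = -36*27 + 288 = -972 + 288 = -684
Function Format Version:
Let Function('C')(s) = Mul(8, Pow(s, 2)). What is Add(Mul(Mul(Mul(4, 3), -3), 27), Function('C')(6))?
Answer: -684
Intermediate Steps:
Add(Mul(Mul(Mul(4, 3), -3), 27), Function('C')(6)) = Add(Mul(Mul(Mul(4, 3), -3), 27), Mul(8, Pow(6, 2))) = Add(Mul(Mul(12, -3), 27), Mul(8, 36)) = Add(Mul(-36, 27), 288) = Add(-972, 288) = -684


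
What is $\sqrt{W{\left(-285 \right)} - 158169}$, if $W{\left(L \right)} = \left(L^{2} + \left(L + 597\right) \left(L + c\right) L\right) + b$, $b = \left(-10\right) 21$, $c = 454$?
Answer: $i \sqrt{15104634} \approx 3886.5 i$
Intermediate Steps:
$b = -210$
$W{\left(L \right)} = -210 + L^{2} + L \left(454 + L\right) \left(597 + L\right)$ ($W{\left(L \right)} = \left(L^{2} + \left(L + 597\right) \left(L + 454\right) L\right) - 210 = \left(L^{2} + \left(597 + L\right) \left(454 + L\right) L\right) - 210 = \left(L^{2} + \left(454 + L\right) \left(597 + L\right) L\right) - 210 = \left(L^{2} + L \left(454 + L\right) \left(597 + L\right)\right) - 210 = -210 + L^{2} + L \left(454 + L\right) \left(597 + L\right)$)
$\sqrt{W{\left(-285 \right)} - 158169} = \sqrt{\left(-210 + \left(-285\right)^{3} + 1052 \left(-285\right)^{2} + 271038 \left(-285\right)\right) - 158169} = \sqrt{\left(-210 - 23149125 + 1052 \cdot 81225 - 77245830\right) - 158169} = \sqrt{\left(-210 - 23149125 + 85448700 - 77245830\right) - 158169} = \sqrt{-14946465 - 158169} = \sqrt{-15104634} = i \sqrt{15104634}$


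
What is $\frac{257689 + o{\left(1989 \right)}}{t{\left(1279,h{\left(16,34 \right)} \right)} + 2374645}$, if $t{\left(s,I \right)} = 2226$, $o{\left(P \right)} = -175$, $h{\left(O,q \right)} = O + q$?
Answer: $\frac{257514}{2376871} \approx 0.10834$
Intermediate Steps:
$\frac{257689 + o{\left(1989 \right)}}{t{\left(1279,h{\left(16,34 \right)} \right)} + 2374645} = \frac{257689 - 175}{2226 + 2374645} = \frac{257514}{2376871}$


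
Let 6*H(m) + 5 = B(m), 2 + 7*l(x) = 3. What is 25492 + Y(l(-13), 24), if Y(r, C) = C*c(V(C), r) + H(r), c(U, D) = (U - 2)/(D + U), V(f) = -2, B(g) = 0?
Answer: 1992343/78 ≈ 25543.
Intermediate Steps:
l(x) = ⅐ (l(x) = -2/7 + (⅐)*3 = -2/7 + 3/7 = ⅐)
H(m) = -⅚ (H(m) = -⅚ + (⅙)*0 = -⅚ + 0 = -⅚)
c(U, D) = (-2 + U)/(D + U)
Y(r, C) = -⅚ - 4*C/(-2 + r) (Y(r, C) = C*((-2 - 2)/(r - 2)) - ⅚ = C*(-4/(-2 + r)) - ⅚ = -4*C/(-2 + r) - ⅚ = -⅚ - 4*C/(-2 + r))
25492 + Y(l(-13), 24) = 25492 + (10 - 24*24 - 5*⅐)/(6*(-2 + ⅐)) = 25492 + (10 - 576 - 5/7)/(6*(-13/7)) = 25492 + (⅙)*(-7/13)*(-3967/7) = 25492 + 3967/78 = 1992343/78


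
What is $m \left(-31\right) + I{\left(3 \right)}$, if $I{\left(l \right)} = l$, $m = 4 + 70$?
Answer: $-2291$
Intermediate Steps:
$m = 74$
$m \left(-31\right) + I{\left(3 \right)} = 74 \left(-31\right) + 3 = -2294 + 3 = -2291$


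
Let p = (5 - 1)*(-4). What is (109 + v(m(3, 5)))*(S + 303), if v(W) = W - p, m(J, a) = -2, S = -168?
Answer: 16605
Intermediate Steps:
p = -16 (p = 4*(-4) = -16)
v(W) = 16 + W (v(W) = W - 1*(-16) = W + 16 = 16 + W)
(109 + v(m(3, 5)))*(S + 303) = (109 + (16 - 2))*(-168 + 303) = (109 + 14)*135 = 123*135 = 16605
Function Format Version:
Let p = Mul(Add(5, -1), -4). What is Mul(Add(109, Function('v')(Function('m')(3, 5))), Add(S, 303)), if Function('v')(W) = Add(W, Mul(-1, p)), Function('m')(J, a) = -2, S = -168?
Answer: 16605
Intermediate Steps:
p = -16 (p = Mul(4, -4) = -16)
Function('v')(W) = Add(16, W) (Function('v')(W) = Add(W, Mul(-1, -16)) = Add(W, 16) = Add(16, W))
Mul(Add(109, Function('v')(Function('m')(3, 5))), Add(S, 303)) = Mul(Add(109, Add(16, -2)), Add(-168, 303)) = Mul(Add(109, 14), 135) = Mul(123, 135) = 16605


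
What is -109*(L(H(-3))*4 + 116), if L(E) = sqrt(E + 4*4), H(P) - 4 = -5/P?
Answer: -12644 - 436*sqrt(195)/3 ≈ -14673.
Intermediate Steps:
H(P) = 4 - 5/P
L(E) = sqrt(16 + E) (L(E) = sqrt(E + 16) = sqrt(16 + E))
-109*(L(H(-3))*4 + 116) = -109*(sqrt(16 + (4 - 5/(-3)))*4 + 116) = -109*(sqrt(16 + (4 - 5*(-1/3)))*4 + 116) = -109*(sqrt(16 + (4 + 5/3))*4 + 116) = -109*(sqrt(16 + 17/3)*4 + 116) = -109*(sqrt(65/3)*4 + 116) = -109*((sqrt(195)/3)*4 + 116) = -109*(4*sqrt(195)/3 + 116) = -109*(116 + 4*sqrt(195)/3) = -12644 - 436*sqrt(195)/3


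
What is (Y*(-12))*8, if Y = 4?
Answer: -384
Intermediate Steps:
(Y*(-12))*8 = (4*(-12))*8 = -48*8 = -384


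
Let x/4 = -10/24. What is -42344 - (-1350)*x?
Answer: -44594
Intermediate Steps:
x = -5/3 (x = 4*(-10/24) = 4*(-10*1/24) = 4*(-5/12) = -5/3 ≈ -1.6667)
-42344 - (-1350)*x = -42344 - (-1350)*(-5)/3 = -42344 - 1*2250 = -42344 - 2250 = -44594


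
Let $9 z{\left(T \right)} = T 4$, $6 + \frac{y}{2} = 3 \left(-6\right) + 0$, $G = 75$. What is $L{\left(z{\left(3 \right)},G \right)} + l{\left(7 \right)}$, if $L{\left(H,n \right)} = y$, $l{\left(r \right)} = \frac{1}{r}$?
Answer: $- \frac{335}{7} \approx -47.857$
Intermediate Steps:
$y = -48$ ($y = -12 + 2 \left(3 \left(-6\right) + 0\right) = -12 + 2 \left(-18 + 0\right) = -12 + 2 \left(-18\right) = -12 - 36 = -48$)
$z{\left(T \right)} = \frac{4 T}{9}$ ($z{\left(T \right)} = \frac{T 4}{9} = \frac{4 T}{9}$)
$L{\left(H,n \right)} = -48$
$L{\left(z{\left(3 \right)},G \right)} + l{\left(7 \right)} = -48 + \frac{1}{7} = - \frac{335}{7}$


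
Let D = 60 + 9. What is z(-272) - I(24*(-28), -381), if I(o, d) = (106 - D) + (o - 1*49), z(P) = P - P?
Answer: 684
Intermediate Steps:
D = 69
z(P) = 0
I(o, d) = -12 + o (I(o, d) = (106 - 1*69) + (o - 1*49) = (106 - 69) + (o - 49) = 37 + (-49 + o) = -12 + o)
z(-272) - I(24*(-28), -381) = 0 - (-12 + 24*(-28)) = 0 - (-12 - 672) = 0 - 1*(-684) = 0 + 684 = 684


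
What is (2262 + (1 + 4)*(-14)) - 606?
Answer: 1586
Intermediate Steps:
(2262 + (1 + 4)*(-14)) - 606 = (2262 + 5*(-14)) - 606 = (2262 - 70) - 606 = 2192 - 606 = 1586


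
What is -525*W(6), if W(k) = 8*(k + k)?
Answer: -50400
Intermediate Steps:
W(k) = 16*k (W(k) = 8*(2*k) = 16*k)
-525*W(6) = -8400*6 = -525*96 = -50400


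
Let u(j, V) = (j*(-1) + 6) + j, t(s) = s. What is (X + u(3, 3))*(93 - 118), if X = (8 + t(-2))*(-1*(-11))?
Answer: -1800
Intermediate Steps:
X = 66 (X = (8 - 2)*(-1*(-11)) = 6*11 = 66)
u(j, V) = 6 (u(j, V) = (-j + 6) + j = (6 - j) + j = 6)
(X + u(3, 3))*(93 - 118) = (66 + 6)*(93 - 118) = 72*(-25) = -1800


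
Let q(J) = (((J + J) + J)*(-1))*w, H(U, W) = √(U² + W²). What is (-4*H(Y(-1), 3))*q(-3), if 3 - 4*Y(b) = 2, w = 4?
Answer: -36*√145 ≈ -433.50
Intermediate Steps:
Y(b) = ¼ (Y(b) = ¾ - ¼*2 = ¾ - ½ = ¼)
q(J) = -12*J (q(J) = (((J + J) + J)*(-1))*4 = ((2*J + J)*(-1))*4 = ((3*J)*(-1))*4 = -3*J*4 = -12*J)
(-4*H(Y(-1), 3))*q(-3) = (-4*√((¼)² + 3²))*(-12*(-3)) = -4*√(1/16 + 9)*36 = -√145*36 = -36*√145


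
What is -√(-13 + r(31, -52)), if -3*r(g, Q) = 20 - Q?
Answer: -I*√37 ≈ -6.0828*I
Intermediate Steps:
r(g, Q) = -20/3 + Q/3 (r(g, Q) = -(20 - Q)/3 = -20/3 + Q/3)
-√(-13 + r(31, -52)) = -√(-13 + (-20/3 + (⅓)*(-52))) = -√(-13 + (-20/3 - 52/3)) = -√(-13 - 24) = -√(-37) = -I*√37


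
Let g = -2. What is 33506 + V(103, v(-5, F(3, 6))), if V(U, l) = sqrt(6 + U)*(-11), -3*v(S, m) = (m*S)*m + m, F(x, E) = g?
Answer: 33506 - 11*sqrt(109) ≈ 33391.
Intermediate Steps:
F(x, E) = -2
v(S, m) = -m/3 - S*m**2/3 (v(S, m) = -((m*S)*m + m)/3 = -((S*m)*m + m)/3 = -(S*m**2 + m)/3 = -(m + S*m**2)/3 = -m/3 - S*m**2/3)
V(U, l) = -11*sqrt(6 + U)
33506 + V(103, v(-5, F(3, 6))) = 33506 - 11*sqrt(6 + 103) = 33506 - 11*sqrt(109)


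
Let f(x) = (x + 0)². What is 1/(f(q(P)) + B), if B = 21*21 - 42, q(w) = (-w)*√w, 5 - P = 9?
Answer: 1/335 ≈ 0.0029851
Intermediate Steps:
P = -4 (P = 5 - 1*9 = 5 - 9 = -4)
q(w) = -w^(3/2)
f(x) = x²
B = 399 (B = 441 - 42 = 399)
1/(f(q(P)) + B) = 1/((-(-4)^(3/2))² + 399) = 1/((-(-8)*I)² + 399) = 1/((8*I)² + 399) = 1/(-64 + 399) = 1/335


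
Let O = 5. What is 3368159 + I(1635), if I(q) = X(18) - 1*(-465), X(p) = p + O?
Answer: 3368647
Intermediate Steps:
X(p) = 5 + p (X(p) = p + 5 = 5 + p)
I(q) = 488 (I(q) = (5 + 18) - 1*(-465) = 23 + 465 = 488)
3368159 + I(1635) = 3368159 + 488 = 3368647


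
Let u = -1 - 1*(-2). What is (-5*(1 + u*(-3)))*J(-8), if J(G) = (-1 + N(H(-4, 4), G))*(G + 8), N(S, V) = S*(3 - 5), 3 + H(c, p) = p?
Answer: 0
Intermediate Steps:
u = 1 (u = -1 + 2 = 1)
H(c, p) = -3 + p
N(S, V) = -2*S (N(S, V) = S*(-2) = -2*S)
J(G) = -24 - 3*G (J(G) = (-1 - 2*(-3 + 4))*(G + 8) = (-1 - 2*1)*(8 + G) = (-1 - 2)*(8 + G) = -3*(8 + G) = -24 - 3*G)
(-5*(1 + u*(-3)))*J(-8) = (-5*(1 + 1*(-3)))*(-24 - 3*(-8)) = (-5*(1 - 3))*(-24 + 24) = -5*(-2)*0 = 10*0 = 0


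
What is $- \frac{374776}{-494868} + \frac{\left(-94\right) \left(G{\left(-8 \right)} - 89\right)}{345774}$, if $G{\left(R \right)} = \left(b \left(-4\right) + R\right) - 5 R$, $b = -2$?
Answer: $\frac{499496813}{648153363} \approx 0.77065$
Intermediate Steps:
$G{\left(R \right)} = 8 - 4 R$ ($G{\left(R \right)} = \left(\left(-2\right) \left(-4\right) + R\right) - 5 R = \left(8 + R\right) - 5 R = 8 - 4 R$)
$- \frac{374776}{-494868} + \frac{\left(-94\right) \left(G{\left(-8 \right)} - 89\right)}{345774} = - \frac{374776}{-494868} + \frac{\left(-94\right) \left(\left(8 - -32\right) - 89\right)}{345774} = \left(-374776\right) \left(- \frac{1}{494868}\right) + - 94 \left(\left(8 + 32\right) - 89\right) \frac{1}{345774} = \frac{93694}{123717} + - 94 \left(40 - 89\right) \frac{1}{345774} = \frac{93694}{123717} + \left(-94\right) \left(-49\right) \frac{1}{345774} = \frac{93694}{123717} + 4606 \cdot \frac{1}{345774} = \frac{93694}{123717} + \frac{2303}{172887} = \frac{499496813}{648153363}$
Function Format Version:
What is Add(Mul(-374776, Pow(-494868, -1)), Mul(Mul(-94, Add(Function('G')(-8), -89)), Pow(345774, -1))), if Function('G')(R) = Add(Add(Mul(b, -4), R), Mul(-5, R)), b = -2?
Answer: Rational(499496813, 648153363) ≈ 0.77065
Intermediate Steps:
Function('G')(R) = Add(8, Mul(-4, R)) (Function('G')(R) = Add(Add(Mul(-2, -4), R), Mul(-5, R)) = Add(Add(8, R), Mul(-5, R)) = Add(8, Mul(-4, R)))
Add(Mul(-374776, Pow(-494868, -1)), Mul(Mul(-94, Add(Function('G')(-8), -89)), Pow(345774, -1))) = Add(Mul(-374776, Pow(-494868, -1)), Mul(Mul(-94, Add(Add(8, Mul(-4, -8)), -89)), Pow(345774, -1))) = Add(Mul(-374776, Rational(-1, 494868)), Mul(Mul(-94, Add(Add(8, 32), -89)), Rational(1, 345774))) = Add(Rational(93694, 123717), Mul(Mul(-94, Add(40, -89)), Rational(1, 345774))) = Add(Rational(93694, 123717), Mul(Mul(-94, -49), Rational(1, 345774))) = Add(Rational(93694, 123717), Mul(4606, Rational(1, 345774))) = Add(Rational(93694, 123717), Rational(2303, 172887)) = Rational(499496813, 648153363)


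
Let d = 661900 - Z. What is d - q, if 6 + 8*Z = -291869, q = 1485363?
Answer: -6295829/8 ≈ -7.8698e+5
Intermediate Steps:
Z = -291875/8 (Z = -¾ + (⅛)*(-291869) = -¾ - 291869/8 = -291875/8 ≈ -36484.)
d = 5587075/8 (d = 661900 - 1*(-291875/8) = 661900 + 291875/8 = 5587075/8 ≈ 6.9838e+5)
d - q = 5587075/8 - 1*1485363 = 5587075/8 - 1485363 = -6295829/8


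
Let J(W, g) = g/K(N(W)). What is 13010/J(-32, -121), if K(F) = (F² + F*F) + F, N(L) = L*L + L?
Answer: -25618251200/121 ≈ -2.1172e+8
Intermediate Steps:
N(L) = L + L² (N(L) = L² + L = L + L²)
K(F) = F + 2*F² (K(F) = (F² + F²) + F = 2*F² + F = F + 2*F²)
J(W, g) = g/(W*(1 + W)*(1 + 2*W*(1 + W))) (J(W, g) = g/(((W*(1 + W))*(1 + 2*(W*(1 + W))))) = g/(((W*(1 + W))*(1 + 2*W*(1 + W)))) = g/((W*(1 + W)*(1 + 2*W*(1 + W)))) = g*(1/(W*(1 + W)*(1 + 2*W*(1 + W)))) = g/(W*(1 + W)*(1 + 2*W*(1 + W))))
13010/J(-32, -121) = 13010/((-121/(-32*(1 - 32)*(1 + 2*(-32)*(1 - 32))))) = 13010/((-121*(-1/32)/(-31*(1 + 2*(-32)*(-31))))) = 13010/((-121*(-1/32)*(-1/31)/(1 + 1984))) = 13010/((-121*(-1/32)*(-1/31)/1985)) = 13010/((-121*(-1/32)*(-1/31)*1/1985)) = 13010/(-121/1969120) = 13010*(-1969120/121) = -25618251200/121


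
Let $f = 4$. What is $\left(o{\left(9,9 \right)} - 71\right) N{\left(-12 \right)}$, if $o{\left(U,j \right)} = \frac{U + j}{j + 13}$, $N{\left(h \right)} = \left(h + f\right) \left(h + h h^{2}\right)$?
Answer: $- \frac{10746240}{11} \approx -9.7693 \cdot 10^{5}$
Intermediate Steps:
$N{\left(h \right)} = \left(4 + h\right) \left(h + h^{3}\right)$ ($N{\left(h \right)} = \left(h + 4\right) \left(h + h h^{2}\right) = \left(4 + h\right) \left(h + h^{3}\right)$)
$o{\left(U,j \right)} = \frac{U + j}{13 + j}$
$\left(o{\left(9,9 \right)} - 71\right) N{\left(-12 \right)} = \left(\frac{9 + 9}{13 + 9} - 71\right) \left(- 12 \left(4 - 12 + \left(-12\right)^{3} + 4 \left(-12\right)^{2}\right)\right) = \left(\frac{1}{22} \cdot 18 - 71\right) \left(- 12 \left(4 - 12 - 1728 + 4 \cdot 144\right)\right) = \left(\frac{1}{22} \cdot 18 - 71\right) \left(- 12 \left(4 - 12 - 1728 + 576\right)\right) = \left(\frac{9}{11} - 71\right) \left(\left(-12\right) \left(-1160\right)\right) = \left(- \frac{772}{11}\right) 13920 = - \frac{10746240}{11}$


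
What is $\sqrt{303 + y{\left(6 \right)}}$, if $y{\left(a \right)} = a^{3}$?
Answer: $\sqrt{519} \approx 22.782$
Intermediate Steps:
$\sqrt{303 + y{\left(6 \right)}} = \sqrt{303 + 6^{3}} = \sqrt{303 + 216} = \sqrt{519}$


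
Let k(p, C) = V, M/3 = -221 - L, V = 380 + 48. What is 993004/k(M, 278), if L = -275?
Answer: 248251/107 ≈ 2320.1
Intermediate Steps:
V = 428
M = 162 (M = 3*(-221 - 1*(-275)) = 3*(-221 + 275) = 3*54 = 162)
k(p, C) = 428
993004/k(M, 278) = 993004/428 = 993004*(1/428) = 248251/107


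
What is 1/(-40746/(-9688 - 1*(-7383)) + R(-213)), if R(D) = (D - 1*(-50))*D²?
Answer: -2305/17045773089 ≈ -1.3522e-7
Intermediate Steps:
R(D) = D²*(50 + D) (R(D) = (D + 50)*D² = (50 + D)*D² = D²*(50 + D))
1/(-40746/(-9688 - 1*(-7383)) + R(-213)) = 1/(-40746/(-9688 - 1*(-7383)) + (-213)²*(50 - 213)) = 1/(-40746/(-9688 + 7383) + 45369*(-163)) = 1/(-40746/(-2305) - 7395147) = 1/(-40746*(-1/2305) - 7395147) = 1/(40746/2305 - 7395147) = 1/(-17045773089/2305) = -2305/17045773089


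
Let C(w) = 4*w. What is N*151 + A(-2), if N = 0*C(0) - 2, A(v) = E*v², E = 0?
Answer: -302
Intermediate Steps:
A(v) = 0 (A(v) = 0*v² = 0)
N = -2 (N = 0*(4*0) - 2 = 0*0 - 2 = 0 - 2 = -2)
N*151 + A(-2) = -2*151 + 0 = -302 + 0 = -302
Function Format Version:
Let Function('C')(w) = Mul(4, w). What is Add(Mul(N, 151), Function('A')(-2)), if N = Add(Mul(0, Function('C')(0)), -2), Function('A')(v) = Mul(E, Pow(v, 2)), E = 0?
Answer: -302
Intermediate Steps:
Function('A')(v) = 0 (Function('A')(v) = Mul(0, Pow(v, 2)) = 0)
N = -2 (N = Add(Mul(0, Mul(4, 0)), -2) = Add(Mul(0, 0), -2) = Add(0, -2) = -2)
Add(Mul(N, 151), Function('A')(-2)) = Add(Mul(-2, 151), 0) = Add(-302, 0) = -302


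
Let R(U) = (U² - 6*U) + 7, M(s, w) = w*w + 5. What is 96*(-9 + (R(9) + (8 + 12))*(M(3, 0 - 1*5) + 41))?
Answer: 367200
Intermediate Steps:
M(s, w) = 5 + w² (M(s, w) = w² + 5 = 5 + w²)
R(U) = 7 + U² - 6*U
96*(-9 + (R(9) + (8 + 12))*(M(3, 0 - 1*5) + 41)) = 96*(-9 + ((7 + 9² - 6*9) + (8 + 12))*((5 + (0 - 1*5)²) + 41)) = 96*(-9 + ((7 + 81 - 54) + 20)*((5 + (0 - 5)²) + 41)) = 96*(-9 + (34 + 20)*((5 + (-5)²) + 41)) = 96*(-9 + 54*((5 + 25) + 41)) = 96*(-9 + 54*(30 + 41)) = 96*(-9 + 54*71) = 96*(-9 + 3834) = 96*3825 = 367200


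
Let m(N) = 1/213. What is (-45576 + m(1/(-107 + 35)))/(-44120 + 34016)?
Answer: 9707687/2152152 ≈ 4.5107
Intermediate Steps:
m(N) = 1/213
(-45576 + m(1/(-107 + 35)))/(-44120 + 34016) = (-45576 + 1/213)/(-44120 + 34016) = -9707687/213/(-10104) = -9707687/213*(-1/10104) = 9707687/2152152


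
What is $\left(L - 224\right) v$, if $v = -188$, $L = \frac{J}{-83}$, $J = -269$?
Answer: $\frac{3444724}{83} \approx 41503.0$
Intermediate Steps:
$L = \frac{269}{83}$ ($L = - \frac{269}{-83} = \left(-269\right) \left(- \frac{1}{83}\right) = \frac{269}{83} \approx 3.241$)
$\left(L - 224\right) v = \left(\frac{269}{83} - 224\right) \left(-188\right) = \left(- \frac{18323}{83}\right) \left(-188\right) = \frac{3444724}{83}$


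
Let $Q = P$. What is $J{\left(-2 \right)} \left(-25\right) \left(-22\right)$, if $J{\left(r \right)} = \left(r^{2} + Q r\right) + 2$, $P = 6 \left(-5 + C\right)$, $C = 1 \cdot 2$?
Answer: $23100$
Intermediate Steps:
$C = 2$
$P = -18$ ($P = 6 \left(-5 + 2\right) = 6 \left(-3\right) = -18$)
$Q = -18$
$J{\left(r \right)} = 2 + r^{2} - 18 r$ ($J{\left(r \right)} = \left(r^{2} - 18 r\right) + 2 = 2 + r^{2} - 18 r$)
$J{\left(-2 \right)} \left(-25\right) \left(-22\right) = \left(2 + \left(-2\right)^{2} - -36\right) \left(-25\right) \left(-22\right) = \left(2 + 4 + 36\right) \left(-25\right) \left(-22\right) = 42 \left(-25\right) \left(-22\right) = \left(-1050\right) \left(-22\right) = 23100$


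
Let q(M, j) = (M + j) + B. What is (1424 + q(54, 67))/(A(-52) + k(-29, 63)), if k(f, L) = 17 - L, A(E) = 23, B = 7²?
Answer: -1594/23 ≈ -69.304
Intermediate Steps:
B = 49
q(M, j) = 49 + M + j (q(M, j) = (M + j) + 49 = 49 + M + j)
(1424 + q(54, 67))/(A(-52) + k(-29, 63)) = (1424 + (49 + 54 + 67))/(23 + (17 - 1*63)) = (1424 + 170)/(23 + (17 - 63)) = 1594/(23 - 46) = 1594/(-23) = 1594*(-1/23) = -1594/23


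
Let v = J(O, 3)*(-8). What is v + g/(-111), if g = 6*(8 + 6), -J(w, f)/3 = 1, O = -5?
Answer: 860/37 ≈ 23.243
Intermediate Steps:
J(w, f) = -3 (J(w, f) = -3*1 = -3)
g = 84 (g = 6*14 = 84)
v = 24 (v = -3*(-8) = 24)
v + g/(-111) = 24 + 84/(-111) = 24 + 84*(-1/111) = 24 - 28/37 = 860/37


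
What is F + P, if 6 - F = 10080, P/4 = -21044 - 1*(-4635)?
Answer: -75710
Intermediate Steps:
P = -65636 (P = 4*(-21044 - 1*(-4635)) = 4*(-21044 + 4635) = 4*(-16409) = -65636)
F = -10074 (F = 6 - 1*10080 = 6 - 10080 = -10074)
F + P = -10074 - 65636 = -75710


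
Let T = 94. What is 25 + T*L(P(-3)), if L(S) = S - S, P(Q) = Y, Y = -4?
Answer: 25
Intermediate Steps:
P(Q) = -4
L(S) = 0
25 + T*L(P(-3)) = 25 + 94*0 = 25 + 0 = 25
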